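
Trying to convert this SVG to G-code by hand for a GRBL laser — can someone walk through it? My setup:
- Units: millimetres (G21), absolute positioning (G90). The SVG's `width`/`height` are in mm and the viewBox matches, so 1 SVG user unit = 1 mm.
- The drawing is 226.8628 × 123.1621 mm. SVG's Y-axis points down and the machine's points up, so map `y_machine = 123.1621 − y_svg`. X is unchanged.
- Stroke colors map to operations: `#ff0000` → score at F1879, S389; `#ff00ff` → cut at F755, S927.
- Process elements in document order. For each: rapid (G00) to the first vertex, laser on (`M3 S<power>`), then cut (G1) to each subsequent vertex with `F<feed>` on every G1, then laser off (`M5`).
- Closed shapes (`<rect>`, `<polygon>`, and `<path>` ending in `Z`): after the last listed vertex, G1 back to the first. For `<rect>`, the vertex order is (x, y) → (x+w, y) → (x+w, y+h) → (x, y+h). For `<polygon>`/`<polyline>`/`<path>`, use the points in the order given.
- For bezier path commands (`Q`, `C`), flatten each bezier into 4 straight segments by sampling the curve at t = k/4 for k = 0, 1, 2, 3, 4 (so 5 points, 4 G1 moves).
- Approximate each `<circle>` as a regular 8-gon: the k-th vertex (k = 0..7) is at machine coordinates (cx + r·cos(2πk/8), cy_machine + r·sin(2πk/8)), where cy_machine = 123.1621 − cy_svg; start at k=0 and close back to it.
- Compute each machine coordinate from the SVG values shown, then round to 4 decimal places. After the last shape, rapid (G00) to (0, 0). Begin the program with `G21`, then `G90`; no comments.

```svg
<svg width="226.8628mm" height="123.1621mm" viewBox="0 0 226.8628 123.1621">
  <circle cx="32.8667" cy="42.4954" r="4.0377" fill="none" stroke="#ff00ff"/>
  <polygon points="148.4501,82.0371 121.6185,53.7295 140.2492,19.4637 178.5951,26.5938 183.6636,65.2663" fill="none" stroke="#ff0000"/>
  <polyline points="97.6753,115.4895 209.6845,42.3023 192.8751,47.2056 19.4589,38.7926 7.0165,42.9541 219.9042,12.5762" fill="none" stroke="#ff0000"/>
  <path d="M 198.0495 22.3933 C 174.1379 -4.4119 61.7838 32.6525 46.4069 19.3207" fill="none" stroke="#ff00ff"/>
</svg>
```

G21
G90
G00 X36.9044 Y80.6667
M3 S927
G1 X35.7218 Y83.5218 F755
G1 X32.8667 Y84.7044 F755
G1 X30.0116 Y83.5218 F755
G1 X28.8290 Y80.6667 F755
G1 X30.0116 Y77.8116 F755
G1 X32.8667 Y76.6290 F755
G1 X35.7218 Y77.8116 F755
G1 X36.9044 Y80.6667 F755
M5
G00 X148.4501 Y41.1250
M3 S389
G1 X121.6185 Y69.4326 F1879
G1 X140.2492 Y103.6984 F1879
G1 X178.5951 Y96.5683 F1879
G1 X183.6636 Y57.8958 F1879
G1 X148.4501 Y41.1250 F1879
M5
G00 X97.6753 Y7.6726
M3 S389
G1 X209.6845 Y80.8598 F1879
G1 X192.8751 Y75.9565 F1879
G1 X19.4589 Y84.3695 F1879
G1 X7.0165 Y80.2080 F1879
G1 X219.9042 Y110.5859 F1879
M5
G00 X198.0495 Y100.7688
M3 S927
G1 X166.4300 Y110.6826 F755
G1 X119.0277 Y107.3576 F755
G1 X73.2256 Y101.5064 F755
G1 X46.4069 Y103.8414 F755
M5
G00 X0.0000 Y0.0000

viewBox `0 0 226.8628 123.1621` with mm width/height → 1 unit = 1 mm. Flip: y_m = 123.1621 − y_svg.

**Shape 1** — `<circle>` circle, stroke `#ff00ff` → cut (S927, F755). Machine vertices: (36.9044,80.6667) → (35.7218,83.5218) → (32.8667,84.7044) → (30.0116,83.5218) → (28.8290,80.6667) → (30.0116,77.8116) → (32.8667,76.6290) → (35.7218,77.8116) → (36.9044,80.6667). Closed: final G1 returns to the first vertex.

**Shape 2** — `<polygon>` regular polygon, stroke `#ff0000` → score (S389, F1879). Machine vertices: (148.4501,41.1250) → (121.6185,69.4326) → (140.2492,103.6984) → (178.5951,96.5683) → (183.6636,57.8958) → (148.4501,41.1250). Closed: final G1 returns to the first vertex.

**Shape 3** — `<polyline>` open polyline, stroke `#ff0000` → score (S389, F1879). Machine vertices: (97.6753,7.6726) → (209.6845,80.8598) → (192.8751,75.9565) → (19.4589,84.3695) → (7.0165,80.2080) → (219.9042,110.5859). Open path.

**Shape 4** — `<path>` cubic bezier, stroke `#ff00ff` → cut (S927, F755). Control points (SVG): P0=(198.0495,22.3933), P1=(174.1379,-4.4119), P2=(61.7838,32.6525), P3=(46.4069,19.3207); sampled at t=k/4. Machine vertices: (198.0495,100.7688) → (166.4300,110.6826) → (119.0277,107.3576) → (73.2256,101.5064) → (46.4069,103.8414). Open path.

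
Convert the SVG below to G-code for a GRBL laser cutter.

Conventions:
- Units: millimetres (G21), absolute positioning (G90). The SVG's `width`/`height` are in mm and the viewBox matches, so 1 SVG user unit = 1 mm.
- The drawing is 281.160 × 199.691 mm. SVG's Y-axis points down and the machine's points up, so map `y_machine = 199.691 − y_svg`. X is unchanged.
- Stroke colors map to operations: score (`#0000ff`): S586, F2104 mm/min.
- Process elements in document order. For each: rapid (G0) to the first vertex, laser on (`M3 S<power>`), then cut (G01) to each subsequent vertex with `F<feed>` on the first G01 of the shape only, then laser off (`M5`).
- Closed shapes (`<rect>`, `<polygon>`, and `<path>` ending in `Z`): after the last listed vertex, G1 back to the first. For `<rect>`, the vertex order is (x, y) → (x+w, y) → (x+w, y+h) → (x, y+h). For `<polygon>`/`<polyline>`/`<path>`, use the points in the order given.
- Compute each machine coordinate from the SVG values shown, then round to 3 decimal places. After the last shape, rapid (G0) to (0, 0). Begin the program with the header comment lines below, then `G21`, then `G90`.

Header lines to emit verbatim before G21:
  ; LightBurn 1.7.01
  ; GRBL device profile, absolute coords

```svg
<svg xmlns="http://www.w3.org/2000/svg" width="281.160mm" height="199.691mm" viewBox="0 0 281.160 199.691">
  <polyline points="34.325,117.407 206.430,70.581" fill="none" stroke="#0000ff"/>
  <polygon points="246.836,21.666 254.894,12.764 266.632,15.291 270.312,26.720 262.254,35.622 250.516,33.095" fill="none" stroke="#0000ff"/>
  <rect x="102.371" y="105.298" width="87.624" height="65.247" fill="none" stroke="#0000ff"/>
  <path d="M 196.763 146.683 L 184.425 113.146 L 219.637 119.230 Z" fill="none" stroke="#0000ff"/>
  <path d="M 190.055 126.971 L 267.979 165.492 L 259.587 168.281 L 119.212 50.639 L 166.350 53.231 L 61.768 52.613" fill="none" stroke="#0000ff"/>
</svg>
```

Since the viewBox matches the mm dimensions, user units are millimetres directly. The only transform is the Y-flip y_m = 199.691 − y_svg.

Shape 1 is a line segment drawn with `<polyline>`. Its stroke #0000ff means score at S586, F2104. After flipping Y the toolpath is (34.325,82.284) → (206.430,129.110).

Shape 2 is a regular polygon drawn with `<polygon>`. Its stroke #0000ff means score at S586, F2104. After flipping Y the toolpath is (246.836,178.025) → (254.894,186.927) → (266.632,184.400) → (270.312,172.971) → (262.254,164.069) → (250.516,166.596) → (246.836,178.025), returning to the start.

Shape 3 is a rectangle drawn with `<rect>`. Its stroke #0000ff means score at S586, F2104. After flipping Y the toolpath is (102.371,94.393) → (189.995,94.393) → (189.995,29.146) → (102.371,29.146) → (102.371,94.393), returning to the start.

Shape 4 is a regular polygon drawn with `<path>`. Its stroke #0000ff means score at S586, F2104. After flipping Y the toolpath is (196.763,53.008) → (184.425,86.545) → (219.637,80.461) → (196.763,53.008), returning to the start.

Shape 5 is a open polyline drawn with `<path>`. Its stroke #0000ff means score at S586, F2104. After flipping Y the toolpath is (190.055,72.720) → (267.979,34.199) → (259.587,31.410) → (119.212,149.052) → (166.350,146.460) → (61.768,147.078).

; LightBurn 1.7.01
; GRBL device profile, absolute coords
G21
G90
G0 X34.325 Y82.284
M3 S586
G01 X206.430 Y129.110 F2104
M5
G0 X246.836 Y178.025
M3 S586
G01 X254.894 Y186.927 F2104
G01 X266.632 Y184.400
G01 X270.312 Y172.971
G01 X262.254 Y164.069
G01 X250.516 Y166.596
G01 X246.836 Y178.025
M5
G0 X102.371 Y94.393
M3 S586
G01 X189.995 Y94.393 F2104
G01 X189.995 Y29.146
G01 X102.371 Y29.146
G01 X102.371 Y94.393
M5
G0 X196.763 Y53.008
M3 S586
G01 X184.425 Y86.545 F2104
G01 X219.637 Y80.461
G01 X196.763 Y53.008
M5
G0 X190.055 Y72.720
M3 S586
G01 X267.979 Y34.199 F2104
G01 X259.587 Y31.410
G01 X119.212 Y149.052
G01 X166.350 Y146.460
G01 X61.768 Y147.078
M5
G0 X0.000 Y0.000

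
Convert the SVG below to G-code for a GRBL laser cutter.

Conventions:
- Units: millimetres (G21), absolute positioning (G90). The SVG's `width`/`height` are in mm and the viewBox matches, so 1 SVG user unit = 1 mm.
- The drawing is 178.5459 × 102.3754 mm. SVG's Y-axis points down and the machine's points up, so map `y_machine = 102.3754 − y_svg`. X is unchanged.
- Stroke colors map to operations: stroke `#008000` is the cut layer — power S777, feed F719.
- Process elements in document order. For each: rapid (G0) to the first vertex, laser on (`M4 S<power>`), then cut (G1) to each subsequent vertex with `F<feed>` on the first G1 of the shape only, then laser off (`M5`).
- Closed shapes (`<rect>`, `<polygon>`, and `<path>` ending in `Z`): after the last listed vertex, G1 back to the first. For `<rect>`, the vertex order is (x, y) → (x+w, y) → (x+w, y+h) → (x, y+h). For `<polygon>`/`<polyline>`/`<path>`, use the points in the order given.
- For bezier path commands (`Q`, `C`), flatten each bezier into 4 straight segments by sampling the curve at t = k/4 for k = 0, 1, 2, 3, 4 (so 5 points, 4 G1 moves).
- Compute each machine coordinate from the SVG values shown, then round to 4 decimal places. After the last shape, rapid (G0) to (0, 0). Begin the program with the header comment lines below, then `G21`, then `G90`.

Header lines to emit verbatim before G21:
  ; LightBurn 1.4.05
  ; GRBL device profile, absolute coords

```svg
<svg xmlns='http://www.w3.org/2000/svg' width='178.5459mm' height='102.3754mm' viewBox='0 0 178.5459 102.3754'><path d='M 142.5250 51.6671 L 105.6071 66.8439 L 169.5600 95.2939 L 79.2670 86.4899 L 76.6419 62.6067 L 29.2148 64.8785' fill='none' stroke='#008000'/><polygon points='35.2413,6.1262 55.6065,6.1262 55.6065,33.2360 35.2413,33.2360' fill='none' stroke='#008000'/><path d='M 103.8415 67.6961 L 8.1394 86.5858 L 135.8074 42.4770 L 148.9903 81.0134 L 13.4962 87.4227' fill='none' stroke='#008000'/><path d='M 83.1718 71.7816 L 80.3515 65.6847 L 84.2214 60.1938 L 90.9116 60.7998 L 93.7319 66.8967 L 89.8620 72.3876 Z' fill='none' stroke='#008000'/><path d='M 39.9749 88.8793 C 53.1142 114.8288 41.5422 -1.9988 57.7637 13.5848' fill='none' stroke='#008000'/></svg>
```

Since the viewBox matches the mm dimensions, user units are millimetres directly. The only transform is the Y-flip y_m = 102.3754 − y_svg.

Shape 1 is a open polyline drawn with `<path>`. Its stroke #008000 means cut at S777, F719. After flipping Y the toolpath is (142.5250,50.7083) → (105.6071,35.5315) → (169.5600,7.0815) → (79.2670,15.8855) → (76.6419,39.7687) → (29.2148,37.4969).

Shape 2 is a rectangle drawn with `<polygon>`. Its stroke #008000 means cut at S777, F719. After flipping Y the toolpath is (35.2413,96.2492) → (55.6065,96.2492) → (55.6065,69.1394) → (35.2413,69.1394) → (35.2413,96.2492), returning to the start.

Shape 3 is a open polyline drawn with `<path>`. Its stroke #008000 means cut at S777, F719. After flipping Y the toolpath is (103.8415,34.6793) → (8.1394,15.7896) → (135.8074,59.8984) → (148.9903,21.3620) → (13.4962,14.9527).

Shape 4 is a regular polygon drawn with `<path>`. Its stroke #008000 means cut at S777, F719. After flipping Y the toolpath is (83.1718,30.5938) → (80.3515,36.6907) → (84.2214,42.1816) → (90.9116,41.5756) → (93.7319,35.4787) → (89.8620,29.9878) → (83.1718,30.5938), returning to the start.

Shape 5 is a cubic bezier drawn with `<path>`. Its stroke #008000 means cut at S777, F719. After flipping Y the toolpath is (39.9749,13.4961) → (46.0164,16.5049) → (47.7135,47.2561) → (49.9885,79.9510) → (57.7637,88.7906).

; LightBurn 1.4.05
; GRBL device profile, absolute coords
G21
G90
G0 X142.5250 Y50.7083
M4 S777
G1 X105.6071 Y35.5315 F719
G1 X169.5600 Y7.0815
G1 X79.2670 Y15.8855
G1 X76.6419 Y39.7687
G1 X29.2148 Y37.4969
M5
G0 X35.2413 Y96.2492
M4 S777
G1 X55.6065 Y96.2492 F719
G1 X55.6065 Y69.1394
G1 X35.2413 Y69.1394
G1 X35.2413 Y96.2492
M5
G0 X103.8415 Y34.6793
M4 S777
G1 X8.1394 Y15.7896 F719
G1 X135.8074 Y59.8984
G1 X148.9903 Y21.3620
G1 X13.4962 Y14.9527
M5
G0 X83.1718 Y30.5938
M4 S777
G1 X80.3515 Y36.6907 F719
G1 X84.2214 Y42.1816
G1 X90.9116 Y41.5756
G1 X93.7319 Y35.4787
G1 X89.8620 Y29.9878
G1 X83.1718 Y30.5938
M5
G0 X39.9749 Y13.4961
M4 S777
G1 X46.0164 Y16.5049 F719
G1 X47.7135 Y47.2561
G1 X49.9885 Y79.9510
G1 X57.7637 Y88.7906
M5
G0 X0.0000 Y0.0000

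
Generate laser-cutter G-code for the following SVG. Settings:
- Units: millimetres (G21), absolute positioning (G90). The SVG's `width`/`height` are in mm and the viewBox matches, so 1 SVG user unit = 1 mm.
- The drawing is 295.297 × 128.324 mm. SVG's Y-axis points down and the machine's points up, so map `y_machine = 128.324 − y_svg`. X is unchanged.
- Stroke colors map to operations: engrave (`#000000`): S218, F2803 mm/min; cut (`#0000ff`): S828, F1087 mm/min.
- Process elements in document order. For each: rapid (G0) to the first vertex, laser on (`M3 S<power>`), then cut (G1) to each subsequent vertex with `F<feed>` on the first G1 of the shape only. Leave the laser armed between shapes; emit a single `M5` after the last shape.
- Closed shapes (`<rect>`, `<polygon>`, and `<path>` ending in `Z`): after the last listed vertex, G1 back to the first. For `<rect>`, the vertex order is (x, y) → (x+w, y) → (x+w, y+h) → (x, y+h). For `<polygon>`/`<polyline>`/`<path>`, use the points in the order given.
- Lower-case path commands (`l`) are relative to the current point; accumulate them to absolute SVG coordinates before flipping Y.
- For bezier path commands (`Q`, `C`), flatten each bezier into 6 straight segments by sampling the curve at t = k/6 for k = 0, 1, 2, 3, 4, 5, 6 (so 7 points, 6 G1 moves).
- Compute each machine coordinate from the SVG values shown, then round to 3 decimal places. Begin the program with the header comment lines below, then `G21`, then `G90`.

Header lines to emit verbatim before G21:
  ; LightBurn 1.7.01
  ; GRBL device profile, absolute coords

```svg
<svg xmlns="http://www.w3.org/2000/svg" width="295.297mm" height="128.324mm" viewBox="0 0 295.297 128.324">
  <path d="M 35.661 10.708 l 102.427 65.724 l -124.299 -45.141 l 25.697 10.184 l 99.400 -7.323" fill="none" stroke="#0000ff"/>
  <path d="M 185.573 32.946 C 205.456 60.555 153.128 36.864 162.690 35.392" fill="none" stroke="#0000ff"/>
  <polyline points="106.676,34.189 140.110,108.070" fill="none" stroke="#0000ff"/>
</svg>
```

; LightBurn 1.7.01
; GRBL device profile, absolute coords
G21
G90
G0 X35.661 Y117.616
M3 S828
G1 X138.088 Y51.892 F1087
G1 X13.789 Y97.033
G1 X39.486 Y86.849
G1 X138.886 Y94.172
G0 X185.573 Y95.378
M3 S828
G1 X190.118 Y85.508 F1087
G1 X186.352 Y82.146
G1 X178.002 Y83.250
G1 X168.791 Y86.777
G1 X162.446 Y90.685
G1 X162.690 Y92.932
G0 X106.676 Y94.135
M3 S828
G1 X140.110 Y20.254 F1087
M5

1 u = 1 mm; y_m = 128.324 − y.

[1] `<path>` open polyline, #0000ff→cut S828 F1087: (35.661,117.616) → (138.088,51.892) → (13.789,97.033) → (39.486,86.849) → (138.886,94.172)

[2] `<path>` cubic bezier, #0000ff→cut S828 F1087: (185.573,95.378) → (190.118,85.508) → (186.352,82.146) → (178.002,83.250) → (168.791,86.777) → (162.446,90.685) → (162.690,92.932)

[3] `<polyline>` line segment, #0000ff→cut S828 F1087: (106.676,94.135) → (140.110,20.254)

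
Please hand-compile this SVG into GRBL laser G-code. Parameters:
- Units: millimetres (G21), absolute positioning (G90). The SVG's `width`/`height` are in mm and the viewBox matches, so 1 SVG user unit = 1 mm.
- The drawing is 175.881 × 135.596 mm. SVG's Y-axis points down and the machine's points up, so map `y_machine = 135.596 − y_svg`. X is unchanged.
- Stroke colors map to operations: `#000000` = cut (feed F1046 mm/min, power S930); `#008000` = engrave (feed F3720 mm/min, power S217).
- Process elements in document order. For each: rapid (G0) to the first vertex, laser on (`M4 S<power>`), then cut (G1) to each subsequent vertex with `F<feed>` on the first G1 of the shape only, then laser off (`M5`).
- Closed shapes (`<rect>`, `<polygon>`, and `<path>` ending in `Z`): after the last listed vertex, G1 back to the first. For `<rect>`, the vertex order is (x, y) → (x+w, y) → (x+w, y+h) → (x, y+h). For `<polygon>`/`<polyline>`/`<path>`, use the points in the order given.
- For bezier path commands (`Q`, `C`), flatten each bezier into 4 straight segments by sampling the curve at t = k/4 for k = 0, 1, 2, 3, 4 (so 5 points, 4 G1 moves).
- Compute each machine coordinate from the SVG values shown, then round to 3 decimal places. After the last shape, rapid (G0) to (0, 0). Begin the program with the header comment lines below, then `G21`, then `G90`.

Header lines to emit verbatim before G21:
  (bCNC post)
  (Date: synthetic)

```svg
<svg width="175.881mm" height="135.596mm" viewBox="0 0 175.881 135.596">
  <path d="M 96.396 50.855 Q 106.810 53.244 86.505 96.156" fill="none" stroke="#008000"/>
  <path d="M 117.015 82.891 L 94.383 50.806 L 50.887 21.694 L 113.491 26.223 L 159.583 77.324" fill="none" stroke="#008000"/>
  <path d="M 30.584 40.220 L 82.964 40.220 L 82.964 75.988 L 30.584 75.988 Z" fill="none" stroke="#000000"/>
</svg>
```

(bCNC post)
(Date: synthetic)
G21
G90
G0 X96.396 Y84.741
M4 S217
G1 X99.683 Y81.014 F3720
G1 X99.130 Y72.221
G1 X94.738 Y58.363
G1 X86.505 Y39.440
M5
G0 X117.015 Y52.705
M4 S217
G1 X94.383 Y84.790 F3720
G1 X50.887 Y113.902
G1 X113.491 Y109.373
G1 X159.583 Y58.272
M5
G0 X30.584 Y95.376
M4 S930
G1 X82.964 Y95.376 F1046
G1 X82.964 Y59.608
G1 X30.584 Y59.608
G1 X30.584 Y95.376
M5
G0 X0.000 Y0.000

1 u = 1 mm; y_m = 135.596 − y.

[1] `<path>` quadratic bezier, #008000→engrave S217 F3720: (96.396,84.741) → (99.683,81.014) → (99.130,72.221) → (94.738,58.363) → (86.505,39.440)

[2] `<path>` open polyline, #008000→engrave S217 F3720: (117.015,52.705) → (94.383,84.790) → (50.887,113.902) → (113.491,109.373) → (159.583,58.272)

[3] `<path>` rectangle, #000000→cut S930 F1046: (30.584,95.376) → (82.964,95.376) → (82.964,59.608) → (30.584,59.608) → (30.584,95.376) (closed)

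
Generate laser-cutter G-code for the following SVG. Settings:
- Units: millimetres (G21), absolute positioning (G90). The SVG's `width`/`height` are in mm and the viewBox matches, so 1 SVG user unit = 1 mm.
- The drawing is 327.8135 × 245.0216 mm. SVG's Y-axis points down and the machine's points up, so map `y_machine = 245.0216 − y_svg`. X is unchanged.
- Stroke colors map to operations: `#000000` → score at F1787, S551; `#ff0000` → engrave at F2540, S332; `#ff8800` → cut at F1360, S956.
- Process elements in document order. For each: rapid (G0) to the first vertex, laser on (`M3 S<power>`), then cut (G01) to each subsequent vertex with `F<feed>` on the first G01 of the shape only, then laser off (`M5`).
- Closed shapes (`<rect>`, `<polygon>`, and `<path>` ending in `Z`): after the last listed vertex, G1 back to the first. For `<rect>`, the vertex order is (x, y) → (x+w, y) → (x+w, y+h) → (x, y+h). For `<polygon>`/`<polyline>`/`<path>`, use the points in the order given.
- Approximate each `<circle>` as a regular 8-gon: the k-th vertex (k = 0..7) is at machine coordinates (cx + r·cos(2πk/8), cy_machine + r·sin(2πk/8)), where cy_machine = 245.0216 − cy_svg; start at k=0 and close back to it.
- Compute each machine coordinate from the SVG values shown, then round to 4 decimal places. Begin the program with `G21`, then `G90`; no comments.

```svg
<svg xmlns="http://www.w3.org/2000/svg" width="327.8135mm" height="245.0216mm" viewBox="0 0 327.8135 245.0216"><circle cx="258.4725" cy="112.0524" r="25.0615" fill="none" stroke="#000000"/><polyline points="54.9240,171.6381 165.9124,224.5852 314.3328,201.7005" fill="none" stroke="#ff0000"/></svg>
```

G21
G90
G0 X283.5340 Y132.9692
M3 S551
G01 X276.1937 Y150.6904 F1787
G01 X258.4725 Y158.0307
G01 X240.7513 Y150.6904
G01 X233.4110 Y132.9692
G01 X240.7513 Y115.2480
G01 X258.4725 Y107.9077
G01 X276.1937 Y115.2480
G01 X283.5340 Y132.9692
M5
G0 X54.9240 Y73.3835
M3 S332
G01 X165.9124 Y20.4364 F2540
G01 X314.3328 Y43.3211
M5

1 u = 1 mm; y_m = 245.0216 − y.

[1] `<circle>` circle, #000000→score S551 F1787: (283.5340,132.9692) → (276.1937,150.6904) → (258.4725,158.0307) → (240.7513,150.6904) → (233.4110,132.9692) → (240.7513,115.2480) → (258.4725,107.9077) → (276.1937,115.2480) → (283.5340,132.9692) (closed)

[2] `<polyline>` open polyline, #ff0000→engrave S332 F2540: (54.9240,73.3835) → (165.9124,20.4364) → (314.3328,43.3211)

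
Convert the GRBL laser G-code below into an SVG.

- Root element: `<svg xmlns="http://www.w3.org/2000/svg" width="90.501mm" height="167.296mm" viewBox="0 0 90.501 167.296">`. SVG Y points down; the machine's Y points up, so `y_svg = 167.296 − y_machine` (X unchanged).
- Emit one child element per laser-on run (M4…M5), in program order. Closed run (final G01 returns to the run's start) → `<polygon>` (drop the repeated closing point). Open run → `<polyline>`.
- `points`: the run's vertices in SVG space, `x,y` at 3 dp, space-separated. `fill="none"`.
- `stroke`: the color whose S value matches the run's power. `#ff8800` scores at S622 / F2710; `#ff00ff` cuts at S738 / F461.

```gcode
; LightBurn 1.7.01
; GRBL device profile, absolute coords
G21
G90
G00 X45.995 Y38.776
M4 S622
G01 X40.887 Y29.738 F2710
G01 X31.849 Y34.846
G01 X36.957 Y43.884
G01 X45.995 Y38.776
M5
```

Machine Y-up, SVG Y-down with viewBox height 167.296, so y_svg = 167.296 − y_machine; X carries over. Every run uses S622, so all elements get stroke `#ff8800` (score).

Run 1: The run returns to its start, so emit a `<polygon>` with points (Y-flipped): 45.995,128.520 40.887,137.558 31.849,132.450 36.957,123.412.

<svg xmlns="http://www.w3.org/2000/svg" width="90.501mm" height="167.296mm" viewBox="0 0 90.501 167.296">
  <polygon points="45.995,128.520 40.887,137.558 31.849,132.450 36.957,123.412" fill="none" stroke="#ff8800"/>
</svg>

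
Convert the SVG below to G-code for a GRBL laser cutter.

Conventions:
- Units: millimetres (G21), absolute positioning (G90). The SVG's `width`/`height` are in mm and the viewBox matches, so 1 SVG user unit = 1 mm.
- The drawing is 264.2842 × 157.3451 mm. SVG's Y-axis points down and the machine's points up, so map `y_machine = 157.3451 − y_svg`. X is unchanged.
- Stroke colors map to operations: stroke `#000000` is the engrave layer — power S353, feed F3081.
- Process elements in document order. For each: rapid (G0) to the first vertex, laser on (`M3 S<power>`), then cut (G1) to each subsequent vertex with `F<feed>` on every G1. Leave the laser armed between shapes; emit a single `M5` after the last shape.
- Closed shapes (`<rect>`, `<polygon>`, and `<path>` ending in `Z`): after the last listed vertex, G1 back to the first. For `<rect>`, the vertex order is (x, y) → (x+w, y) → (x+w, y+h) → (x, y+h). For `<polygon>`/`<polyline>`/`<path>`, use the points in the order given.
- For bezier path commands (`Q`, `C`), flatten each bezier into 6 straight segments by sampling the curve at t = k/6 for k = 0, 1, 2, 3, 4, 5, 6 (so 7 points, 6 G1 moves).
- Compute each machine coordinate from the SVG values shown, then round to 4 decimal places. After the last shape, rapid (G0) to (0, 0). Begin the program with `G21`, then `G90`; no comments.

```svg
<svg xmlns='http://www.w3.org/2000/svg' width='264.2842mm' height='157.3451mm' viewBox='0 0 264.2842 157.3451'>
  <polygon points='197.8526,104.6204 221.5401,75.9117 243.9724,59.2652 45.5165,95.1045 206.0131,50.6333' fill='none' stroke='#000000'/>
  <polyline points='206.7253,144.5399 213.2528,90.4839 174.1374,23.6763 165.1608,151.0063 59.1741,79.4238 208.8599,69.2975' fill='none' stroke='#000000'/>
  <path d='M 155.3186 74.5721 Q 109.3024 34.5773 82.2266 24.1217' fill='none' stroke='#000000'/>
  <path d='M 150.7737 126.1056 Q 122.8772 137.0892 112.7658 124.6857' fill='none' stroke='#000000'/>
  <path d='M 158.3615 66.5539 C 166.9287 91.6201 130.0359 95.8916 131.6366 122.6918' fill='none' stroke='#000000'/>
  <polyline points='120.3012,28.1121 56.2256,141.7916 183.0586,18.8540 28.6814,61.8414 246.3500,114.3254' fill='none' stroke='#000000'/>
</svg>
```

1 u = 1 mm; y_m = 157.3451 − y.

[1] `<polygon>` closed polygon, #000000→engrave S353 F3081: (197.8526,52.7247) → (221.5401,81.4334) → (243.9724,98.0799) → (45.5165,62.2406) → (206.0131,106.7118) → (197.8526,52.7247) (closed)

[2] `<polyline>` open polyline, #000000→engrave S353 F3081: (206.7253,12.8052) → (213.2528,66.8612) → (174.1374,133.6688) → (165.1608,6.3388) → (59.1741,77.9213) → (208.8599,88.0476)

[3] `<path>` quadratic bezier, #000000→engrave S353 F3081: (155.3186,82.7730) → (140.5060,95.2841) → (126.7456,106.1541) → (114.0375,115.3830) → (102.3816,122.9709) → (91.7780,128.9177) → (82.2266,133.2234)

[4] `<path>` quadratic bezier, #000000→engrave S353 F3081: (150.7737,31.2395) → (141.9689,28.2279) → (134.1522,26.5157) → (127.3235,26.1027) → (121.4829,26.9890) → (116.6303,29.1745) → (112.7658,32.6594)

[5] `<path>` cubic bezier, #000000→engrave S353 F3081: (158.3615,90.7912) → (159.2454,79.7904) → (154.8848,71.0520) → (147.6115,63.3725) → (139.7577,55.5485) → (133.6554,46.3766) → (131.6366,34.6533)

[6] `<polyline>` open polyline, #000000→engrave S353 F3081: (120.3012,129.2330) → (56.2256,15.5535) → (183.0586,138.4911) → (28.6814,95.5037) → (246.3500,43.0197)

G21
G90
G0 X197.8526 Y52.7247
M3 S353
G1 X221.5401 Y81.4334 F3081
G1 X243.9724 Y98.0799 F3081
G1 X45.5165 Y62.2406 F3081
G1 X206.0131 Y106.7118 F3081
G1 X197.8526 Y52.7247 F3081
G0 X206.7253 Y12.8052
M3 S353
G1 X213.2528 Y66.8612 F3081
G1 X174.1374 Y133.6688 F3081
G1 X165.1608 Y6.3388 F3081
G1 X59.1741 Y77.9213 F3081
G1 X208.8599 Y88.0476 F3081
G0 X155.3186 Y82.7730
M3 S353
G1 X140.5060 Y95.2841 F3081
G1 X126.7456 Y106.1541 F3081
G1 X114.0375 Y115.3830 F3081
G1 X102.3816 Y122.9709 F3081
G1 X91.7780 Y128.9177 F3081
G1 X82.2266 Y133.2234 F3081
G0 X150.7737 Y31.2395
M3 S353
G1 X141.9689 Y28.2279 F3081
G1 X134.1522 Y26.5157 F3081
G1 X127.3235 Y26.1027 F3081
G1 X121.4829 Y26.9890 F3081
G1 X116.6303 Y29.1745 F3081
G1 X112.7658 Y32.6594 F3081
G0 X158.3615 Y90.7912
M3 S353
G1 X159.2454 Y79.7904 F3081
G1 X154.8848 Y71.0520 F3081
G1 X147.6115 Y63.3725 F3081
G1 X139.7577 Y55.5485 F3081
G1 X133.6554 Y46.3766 F3081
G1 X131.6366 Y34.6533 F3081
G0 X120.3012 Y129.2330
M3 S353
G1 X56.2256 Y15.5535 F3081
G1 X183.0586 Y138.4911 F3081
G1 X28.6814 Y95.5037 F3081
G1 X246.3500 Y43.0197 F3081
M5
G0 X0.0000 Y0.0000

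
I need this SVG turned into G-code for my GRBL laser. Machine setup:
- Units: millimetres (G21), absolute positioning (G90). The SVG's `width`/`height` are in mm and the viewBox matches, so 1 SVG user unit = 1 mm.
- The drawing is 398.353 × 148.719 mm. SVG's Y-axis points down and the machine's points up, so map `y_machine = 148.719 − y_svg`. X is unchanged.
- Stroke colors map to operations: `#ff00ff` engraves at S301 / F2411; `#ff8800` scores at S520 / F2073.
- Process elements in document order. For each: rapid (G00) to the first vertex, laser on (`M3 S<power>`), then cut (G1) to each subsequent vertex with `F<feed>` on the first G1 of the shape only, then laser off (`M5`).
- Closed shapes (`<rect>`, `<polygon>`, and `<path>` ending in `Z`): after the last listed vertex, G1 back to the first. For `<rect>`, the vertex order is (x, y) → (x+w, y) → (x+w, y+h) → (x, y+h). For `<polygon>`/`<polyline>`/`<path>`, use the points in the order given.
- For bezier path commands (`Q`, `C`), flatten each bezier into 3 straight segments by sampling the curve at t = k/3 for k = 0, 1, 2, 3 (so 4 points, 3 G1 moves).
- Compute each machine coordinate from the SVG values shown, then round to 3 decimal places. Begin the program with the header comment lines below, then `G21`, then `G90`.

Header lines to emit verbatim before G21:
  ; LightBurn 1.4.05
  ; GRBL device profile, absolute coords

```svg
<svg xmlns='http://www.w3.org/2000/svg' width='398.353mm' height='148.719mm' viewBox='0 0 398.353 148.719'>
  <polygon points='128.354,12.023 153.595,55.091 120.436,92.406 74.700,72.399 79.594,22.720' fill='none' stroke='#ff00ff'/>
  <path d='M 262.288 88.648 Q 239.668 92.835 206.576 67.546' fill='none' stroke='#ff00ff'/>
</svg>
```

viewBox `0 0 398.353 148.719` with mm width/height → 1 unit = 1 mm. Flip: y_m = 148.719 − y_svg.

**Shape 1** — `<polygon>` regular polygon, stroke `#ff00ff` → engrave (S301, F2411). Machine vertices: (128.354,136.696) → (153.595,93.628) → (120.436,56.313) → (74.700,76.320) → (79.594,125.999) → (128.354,136.696). Closed: final G1 returns to the first vertex.

**Shape 2** — `<path>` quadratic bezier, stroke `#ff00ff` → engrave (S301, F2411). Control points (SVG): P0=(262.288,88.648), P1=(239.668,92.835), P2=(206.576,67.546); sampled at t=k/3. Machine vertices: (262.288,60.071) → (246.044,60.555) → (227.474,67.589) → (206.576,81.173). Open path.

; LightBurn 1.4.05
; GRBL device profile, absolute coords
G21
G90
G00 X128.354 Y136.696
M3 S301
G1 X153.595 Y93.628 F2411
G1 X120.436 Y56.313
G1 X74.700 Y76.320
G1 X79.594 Y125.999
G1 X128.354 Y136.696
M5
G00 X262.288 Y60.071
M3 S301
G1 X246.044 Y60.555 F2411
G1 X227.474 Y67.589
G1 X206.576 Y81.173
M5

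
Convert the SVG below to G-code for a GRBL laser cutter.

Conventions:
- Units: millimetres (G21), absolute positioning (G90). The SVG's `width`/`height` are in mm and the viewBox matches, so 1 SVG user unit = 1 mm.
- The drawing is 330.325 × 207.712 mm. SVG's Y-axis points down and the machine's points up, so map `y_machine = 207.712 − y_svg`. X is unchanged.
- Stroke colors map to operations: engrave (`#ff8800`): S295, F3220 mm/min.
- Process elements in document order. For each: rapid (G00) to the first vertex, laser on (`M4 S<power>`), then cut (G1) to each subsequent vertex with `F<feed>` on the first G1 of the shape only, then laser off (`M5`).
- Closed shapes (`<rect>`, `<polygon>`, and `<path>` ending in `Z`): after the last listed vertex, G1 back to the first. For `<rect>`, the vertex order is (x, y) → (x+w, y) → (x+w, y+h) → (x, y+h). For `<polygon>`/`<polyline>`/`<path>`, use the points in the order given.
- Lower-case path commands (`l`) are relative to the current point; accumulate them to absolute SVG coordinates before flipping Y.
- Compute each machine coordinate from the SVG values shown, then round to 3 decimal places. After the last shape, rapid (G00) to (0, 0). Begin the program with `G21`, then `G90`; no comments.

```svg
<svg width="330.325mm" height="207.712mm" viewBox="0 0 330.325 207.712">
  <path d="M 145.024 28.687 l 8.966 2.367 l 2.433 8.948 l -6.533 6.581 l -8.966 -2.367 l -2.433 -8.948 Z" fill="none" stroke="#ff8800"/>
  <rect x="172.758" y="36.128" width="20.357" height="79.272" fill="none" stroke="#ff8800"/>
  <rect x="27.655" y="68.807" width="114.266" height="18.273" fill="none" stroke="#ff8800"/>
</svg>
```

G21
G90
G00 X145.024 Y179.025
M4 S295
G1 X153.990 Y176.658 F3220
G1 X156.423 Y167.710
G1 X149.890 Y161.129
G1 X140.924 Y163.496
G1 X138.491 Y172.444
G1 X145.024 Y179.025
M5
G00 X172.758 Y171.584
M4 S295
G1 X193.115 Y171.584 F3220
G1 X193.115 Y92.312
G1 X172.758 Y92.312
G1 X172.758 Y171.584
M5
G00 X27.655 Y138.905
M4 S295
G1 X141.921 Y138.905 F3220
G1 X141.921 Y120.632
G1 X27.655 Y120.632
G1 X27.655 Y138.905
M5
G00 X0.000 Y0.000

viewBox `0 0 330.325 207.712` with mm width/height → 1 unit = 1 mm. Flip: y_m = 207.712 − y_svg.

**Shape 1** — `<path>` regular polygon, stroke `#ff8800` → engrave (S295, F3220). Machine vertices: (145.024,179.025) → (153.990,176.658) → (156.423,167.710) → (149.890,161.129) → (140.924,163.496) → (138.491,172.444) → (145.024,179.025). Closed: final G1 returns to the first vertex.

**Shape 2** — `<rect>` rectangle, stroke `#ff8800` → engrave (S295, F3220). Machine vertices: (172.758,171.584) → (193.115,171.584) → (193.115,92.312) → (172.758,92.312) → (172.758,171.584). Closed: final G1 returns to the first vertex.

**Shape 3** — `<rect>` rectangle, stroke `#ff8800` → engrave (S295, F3220). Machine vertices: (27.655,138.905) → (141.921,138.905) → (141.921,120.632) → (27.655,120.632) → (27.655,138.905). Closed: final G1 returns to the first vertex.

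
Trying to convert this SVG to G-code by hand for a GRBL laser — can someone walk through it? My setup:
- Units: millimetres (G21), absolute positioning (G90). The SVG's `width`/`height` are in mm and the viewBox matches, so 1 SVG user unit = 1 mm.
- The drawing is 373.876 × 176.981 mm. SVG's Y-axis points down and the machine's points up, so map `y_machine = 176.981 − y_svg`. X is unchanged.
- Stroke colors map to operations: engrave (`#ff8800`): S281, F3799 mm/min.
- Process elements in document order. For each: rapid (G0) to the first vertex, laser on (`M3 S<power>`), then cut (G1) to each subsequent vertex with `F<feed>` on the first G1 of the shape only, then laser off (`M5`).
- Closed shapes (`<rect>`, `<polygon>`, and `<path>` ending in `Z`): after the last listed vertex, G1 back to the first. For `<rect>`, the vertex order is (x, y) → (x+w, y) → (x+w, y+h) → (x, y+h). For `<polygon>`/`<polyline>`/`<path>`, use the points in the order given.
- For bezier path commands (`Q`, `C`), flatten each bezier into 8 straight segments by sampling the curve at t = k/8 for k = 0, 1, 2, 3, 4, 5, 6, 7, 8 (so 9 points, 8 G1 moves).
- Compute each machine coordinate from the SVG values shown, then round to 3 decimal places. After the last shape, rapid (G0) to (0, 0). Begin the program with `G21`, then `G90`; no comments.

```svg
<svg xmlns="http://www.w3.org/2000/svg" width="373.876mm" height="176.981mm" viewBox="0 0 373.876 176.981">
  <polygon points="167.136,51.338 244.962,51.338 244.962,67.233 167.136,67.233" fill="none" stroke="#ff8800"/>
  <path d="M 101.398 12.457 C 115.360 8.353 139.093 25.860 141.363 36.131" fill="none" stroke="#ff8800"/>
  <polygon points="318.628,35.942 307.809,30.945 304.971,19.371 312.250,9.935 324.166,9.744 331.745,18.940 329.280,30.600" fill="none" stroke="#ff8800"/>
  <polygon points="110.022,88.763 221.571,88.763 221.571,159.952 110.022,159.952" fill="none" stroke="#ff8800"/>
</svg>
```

G21
G90
G0 X167.136 Y125.643
M3 S281
G1 X244.962 Y125.643 F3799
G1 X244.962 Y109.748
G1 X167.136 Y109.748
G1 X167.136 Y125.643
M5
G0 X101.398 Y164.524
M3 S281
G1 X107.031 Y165.106 F3799
G1 X113.214 Y164.001
G1 X119.580 Y161.545
G1 X125.765 Y158.078
G1 X131.402 Y153.936
G1 X136.124 Y149.459
G1 X139.567 Y144.984
G1 X141.363 Y140.850
M5
G0 X318.628 Y141.039
M3 S281
G1 X307.809 Y146.036 F3799
G1 X304.971 Y157.610
G1 X312.250 Y167.046
G1 X324.166 Y167.237
G1 X331.745 Y158.041
G1 X329.280 Y146.381
G1 X318.628 Y141.039
M5
G0 X110.022 Y88.218
M3 S281
G1 X221.571 Y88.218 F3799
G1 X221.571 Y17.029
G1 X110.022 Y17.029
G1 X110.022 Y88.218
M5
G0 X0.000 Y0.000

viewBox `0 0 373.876 176.981` with mm width/height → 1 unit = 1 mm. Flip: y_m = 176.981 − y_svg.

**Shape 1** — `<polygon>` rectangle, stroke `#ff8800` → engrave (S281, F3799). Machine vertices: (167.136,125.643) → (244.962,125.643) → (244.962,109.748) → (167.136,109.748) → (167.136,125.643). Closed: final G1 returns to the first vertex.

**Shape 2** — `<path>` cubic bezier, stroke `#ff8800` → engrave (S281, F3799). Control points (SVG): P0=(101.398,12.457), P1=(115.360,8.353), P2=(139.093,25.860), P3=(141.363,36.131); sampled at t=k/8. Machine vertices: (101.398,164.524) → (107.031,165.106) → (113.214,164.001) → (119.580,161.545) → (125.765,158.078) → (131.402,153.936) → (136.124,149.459) → (139.567,144.984) → (141.363,140.850). Open path.

**Shape 3** — `<polygon>` regular polygon, stroke `#ff8800` → engrave (S281, F3799). Machine vertices: (318.628,141.039) → (307.809,146.036) → (304.971,157.610) → (312.250,167.046) → (324.166,167.237) → (331.745,158.041) → (329.280,146.381) → (318.628,141.039). Closed: final G1 returns to the first vertex.

**Shape 4** — `<polygon>` rectangle, stroke `#ff8800` → engrave (S281, F3799). Machine vertices: (110.022,88.218) → (221.571,88.218) → (221.571,17.029) → (110.022,17.029) → (110.022,88.218). Closed: final G1 returns to the first vertex.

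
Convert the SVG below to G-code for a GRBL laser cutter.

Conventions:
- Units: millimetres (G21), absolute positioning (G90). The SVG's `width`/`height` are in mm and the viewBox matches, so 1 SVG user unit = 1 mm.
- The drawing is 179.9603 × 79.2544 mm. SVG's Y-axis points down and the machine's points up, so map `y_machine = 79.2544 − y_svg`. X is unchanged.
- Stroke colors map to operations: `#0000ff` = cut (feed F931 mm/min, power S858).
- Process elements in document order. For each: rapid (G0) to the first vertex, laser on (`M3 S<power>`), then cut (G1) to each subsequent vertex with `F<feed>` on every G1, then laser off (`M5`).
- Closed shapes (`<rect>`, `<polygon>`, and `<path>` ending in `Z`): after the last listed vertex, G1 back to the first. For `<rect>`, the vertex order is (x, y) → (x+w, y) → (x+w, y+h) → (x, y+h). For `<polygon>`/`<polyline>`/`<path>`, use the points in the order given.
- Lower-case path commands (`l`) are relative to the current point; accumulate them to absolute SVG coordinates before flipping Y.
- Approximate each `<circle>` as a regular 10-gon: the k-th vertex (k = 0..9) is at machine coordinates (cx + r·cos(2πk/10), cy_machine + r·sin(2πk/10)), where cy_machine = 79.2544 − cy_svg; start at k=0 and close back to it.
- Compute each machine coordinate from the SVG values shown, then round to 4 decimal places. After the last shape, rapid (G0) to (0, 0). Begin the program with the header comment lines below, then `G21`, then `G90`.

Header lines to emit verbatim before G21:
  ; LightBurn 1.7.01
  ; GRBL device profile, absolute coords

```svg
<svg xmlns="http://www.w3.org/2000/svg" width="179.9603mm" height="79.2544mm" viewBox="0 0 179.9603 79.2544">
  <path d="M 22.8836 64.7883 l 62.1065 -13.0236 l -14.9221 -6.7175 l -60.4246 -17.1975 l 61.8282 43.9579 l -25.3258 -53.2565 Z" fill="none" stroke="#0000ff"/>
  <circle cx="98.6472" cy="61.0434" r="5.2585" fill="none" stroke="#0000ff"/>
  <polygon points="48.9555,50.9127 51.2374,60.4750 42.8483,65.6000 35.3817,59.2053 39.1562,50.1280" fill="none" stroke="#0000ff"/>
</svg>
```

viewBox `0 0 179.9603 79.2544` with mm width/height → 1 unit = 1 mm. Flip: y_m = 79.2544 − y_svg.

**Shape 1** — `<path>` closed polygon, stroke `#0000ff` → cut (S858, F931). Machine vertices: (22.8836,14.4661) → (84.9901,27.4897) → (70.0680,34.2072) → (9.6434,51.4047) → (71.4716,7.4468) → (46.1458,60.7033) → (22.8836,14.4661). Closed: final G1 returns to the first vertex.

**Shape 2** — `<circle>` circle, stroke `#0000ff` → cut (S858, F931). Machine vertices: (103.9057,18.2110) → (102.9014,21.3019) → (100.2722,23.2121) → (97.0222,23.2121) → (94.3930,21.3019) → (93.3887,18.2110) → (94.3930,15.1201) → (97.0222,13.2099) → (100.2722,13.2099) → (102.9014,15.1201) → (103.9057,18.2110). Closed: final G1 returns to the first vertex.

**Shape 3** — `<polygon>` regular polygon, stroke `#0000ff` → cut (S858, F931). Machine vertices: (48.9555,28.3417) → (51.2374,18.7794) → (42.8483,13.6544) → (35.3817,20.0491) → (39.1562,29.1264) → (48.9555,28.3417). Closed: final G1 returns to the first vertex.

; LightBurn 1.7.01
; GRBL device profile, absolute coords
G21
G90
G0 X22.8836 Y14.4661
M3 S858
G1 X84.9901 Y27.4897 F931
G1 X70.0680 Y34.2072 F931
G1 X9.6434 Y51.4047 F931
G1 X71.4716 Y7.4468 F931
G1 X46.1458 Y60.7033 F931
G1 X22.8836 Y14.4661 F931
M5
G0 X103.9057 Y18.2110
M3 S858
G1 X102.9014 Y21.3019 F931
G1 X100.2722 Y23.2121 F931
G1 X97.0222 Y23.2121 F931
G1 X94.3930 Y21.3019 F931
G1 X93.3887 Y18.2110 F931
G1 X94.3930 Y15.1201 F931
G1 X97.0222 Y13.2099 F931
G1 X100.2722 Y13.2099 F931
G1 X102.9014 Y15.1201 F931
G1 X103.9057 Y18.2110 F931
M5
G0 X48.9555 Y28.3417
M3 S858
G1 X51.2374 Y18.7794 F931
G1 X42.8483 Y13.6544 F931
G1 X35.3817 Y20.0491 F931
G1 X39.1562 Y29.1264 F931
G1 X48.9555 Y28.3417 F931
M5
G0 X0.0000 Y0.0000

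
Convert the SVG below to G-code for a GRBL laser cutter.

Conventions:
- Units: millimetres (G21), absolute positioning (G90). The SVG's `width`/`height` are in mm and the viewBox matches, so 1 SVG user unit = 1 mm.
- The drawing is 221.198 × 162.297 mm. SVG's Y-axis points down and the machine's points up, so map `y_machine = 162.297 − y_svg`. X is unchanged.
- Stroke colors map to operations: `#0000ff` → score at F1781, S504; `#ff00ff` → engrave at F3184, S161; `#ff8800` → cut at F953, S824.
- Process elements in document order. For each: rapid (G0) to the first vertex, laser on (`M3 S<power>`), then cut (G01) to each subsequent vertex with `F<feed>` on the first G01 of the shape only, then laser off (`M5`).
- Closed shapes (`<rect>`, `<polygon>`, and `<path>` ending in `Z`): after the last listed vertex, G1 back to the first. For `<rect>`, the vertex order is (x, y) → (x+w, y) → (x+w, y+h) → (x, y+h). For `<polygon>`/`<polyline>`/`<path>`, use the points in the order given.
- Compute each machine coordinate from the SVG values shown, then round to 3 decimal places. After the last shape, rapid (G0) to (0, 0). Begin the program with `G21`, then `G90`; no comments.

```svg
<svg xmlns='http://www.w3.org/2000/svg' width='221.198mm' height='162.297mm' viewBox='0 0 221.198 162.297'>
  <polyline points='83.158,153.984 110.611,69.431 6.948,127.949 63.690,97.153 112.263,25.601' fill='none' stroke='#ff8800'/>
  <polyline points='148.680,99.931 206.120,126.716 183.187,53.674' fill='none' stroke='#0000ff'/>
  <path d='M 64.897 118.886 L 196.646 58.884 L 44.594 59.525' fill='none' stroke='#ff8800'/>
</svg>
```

Since the viewBox matches the mm dimensions, user units are millimetres directly. The only transform is the Y-flip y_m = 162.297 − y_svg.

Shape 1 is a open polyline drawn with `<polyline>`. Its stroke #ff8800 means cut at S824, F953. After flipping Y the toolpath is (83.158,8.313) → (110.611,92.866) → (6.948,34.348) → (63.690,65.144) → (112.263,136.696).

Shape 2 is a open polyline drawn with `<polyline>`. Its stroke #0000ff means score at S504, F1781. After flipping Y the toolpath is (148.680,62.366) → (206.120,35.581) → (183.187,108.623).

Shape 3 is a open polyline drawn with `<path>`. Its stroke #ff8800 means cut at S824, F953. After flipping Y the toolpath is (64.897,43.411) → (196.646,103.413) → (44.594,102.772).

G21
G90
G0 X83.158 Y8.313
M3 S824
G01 X110.611 Y92.866 F953
G01 X6.948 Y34.348
G01 X63.690 Y65.144
G01 X112.263 Y136.696
M5
G0 X148.680 Y62.366
M3 S504
G01 X206.120 Y35.581 F1781
G01 X183.187 Y108.623
M5
G0 X64.897 Y43.411
M3 S824
G01 X196.646 Y103.413 F953
G01 X44.594 Y102.772
M5
G0 X0.000 Y0.000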